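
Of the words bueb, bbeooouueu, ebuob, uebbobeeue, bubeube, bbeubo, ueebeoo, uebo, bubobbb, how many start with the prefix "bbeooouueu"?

1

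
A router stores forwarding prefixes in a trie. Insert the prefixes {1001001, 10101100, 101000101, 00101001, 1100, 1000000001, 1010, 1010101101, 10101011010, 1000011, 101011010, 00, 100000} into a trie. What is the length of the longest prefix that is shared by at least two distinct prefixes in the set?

10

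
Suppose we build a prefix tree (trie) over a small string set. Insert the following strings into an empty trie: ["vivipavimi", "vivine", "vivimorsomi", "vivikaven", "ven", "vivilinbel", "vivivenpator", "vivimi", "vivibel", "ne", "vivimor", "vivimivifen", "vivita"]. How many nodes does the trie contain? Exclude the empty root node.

53

Insert word by word; a character creates a node only if that edge doesn't already exist:
  "vivipavimi" → 10 new (v, i, v, i, p, a, v, i, m, i)
  "vivine" → prefix "vivi" already present; 2 new (n, e)
  "vivimorsomi" → prefix "vivi" already present; 7 new (m, o, r, s, o, m, i)
  "vivikaven" → prefix "vivi" already present; 5 new (k, a, v, e, n)
  "ven" → prefix "v" already present; 2 new (e, n)
  "vivilinbel" → prefix "vivi" already present; 6 new (l, i, n, b, e, l)
  "vivivenpator" → prefix "vivi" already present; 8 new (v, e, n, p, a, t, o, r)
  "vivimi" → prefix "vivim" already present; 1 new (i)
  "vivibel" → prefix "vivi" already present; 3 new (b, e, l)
  "ne" → 2 new (n, e)
  "vivimor" → prefix "vivimor" already present; 0 new (none)
  "vivimivifen" → prefix "vivimi" already present; 5 new (v, i, f, e, n)
  "vivita" → prefix "vivi" already present; 2 new (t, a)
Total nodes = 10 + 2 + 7 + 5 + 2 + 6 + 8 + 1 + 3 + 2 + 0 + 5 + 2 = 53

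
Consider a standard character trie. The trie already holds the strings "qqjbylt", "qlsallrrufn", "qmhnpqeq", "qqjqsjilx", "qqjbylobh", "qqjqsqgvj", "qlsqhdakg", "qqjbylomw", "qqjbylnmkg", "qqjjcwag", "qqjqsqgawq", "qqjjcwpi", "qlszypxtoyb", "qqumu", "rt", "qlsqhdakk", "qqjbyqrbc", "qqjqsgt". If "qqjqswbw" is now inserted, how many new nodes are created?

"qqjqs" is already a path in the trie; the remaining "wbw" must be added.
New nodes needed: |"qqjqswbw"| − 5 = 8 − 5 = 3.

3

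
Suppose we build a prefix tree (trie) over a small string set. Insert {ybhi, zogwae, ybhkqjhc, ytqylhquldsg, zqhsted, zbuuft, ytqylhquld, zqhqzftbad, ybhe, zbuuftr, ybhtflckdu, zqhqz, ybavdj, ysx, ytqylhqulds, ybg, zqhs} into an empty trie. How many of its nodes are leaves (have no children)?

Leaves are exactly the stored words that no other stored word extends.
Those words: "ybavdj", "ybg", "ybhe", "ybhi", "ybhkqjhc", "ybhtflckdu", "ysx", "ytqylhquldsg", "zbuuftr", "zogwae", "zqhqzftbad", "zqhsted"
Leaf count: 12

12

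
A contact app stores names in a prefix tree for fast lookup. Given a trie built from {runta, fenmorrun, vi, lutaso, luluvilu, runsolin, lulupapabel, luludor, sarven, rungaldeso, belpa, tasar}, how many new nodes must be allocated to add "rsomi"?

Walking "rsomi" from the root, the first 1 characters ("r") follow existing edges; "s" is the first miss.
So 5 − 1 = 4 new nodes.

4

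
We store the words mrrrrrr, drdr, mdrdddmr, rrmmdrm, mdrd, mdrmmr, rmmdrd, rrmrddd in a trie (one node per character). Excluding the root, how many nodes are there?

37

Trace insertions, counting only characters that open a new branch:
  "mrrrrrr" → 7 new (m, r, r, r, r, r, r)
  "drdr" → 4 new (d, r, d, r)
  "mdrdddmr" → prefix "m" already present; 7 new (d, r, d, d, d, m, r)
  "rrmmdrm" → 7 new (r, r, m, m, d, r, m)
  "mdrd" → prefix "mdrd" already present; 0 new (none)
  "mdrmmr" → prefix "mdr" already present; 3 new (m, m, r)
  "rmmdrd" → prefix "r" already present; 5 new (m, m, d, r, d)
  "rrmrddd" → prefix "rrm" already present; 4 new (r, d, d, d)
Total nodes = 7 + 4 + 7 + 7 + 0 + 3 + 5 + 4 = 37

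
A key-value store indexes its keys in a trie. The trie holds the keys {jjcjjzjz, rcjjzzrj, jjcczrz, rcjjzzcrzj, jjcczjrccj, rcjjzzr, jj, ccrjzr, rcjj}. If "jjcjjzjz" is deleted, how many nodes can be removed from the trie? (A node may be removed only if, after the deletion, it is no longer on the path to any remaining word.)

5

After clearing the end-marker at "jjcjjzjz", prune upward until reaching a node still needed by another word.
The suffix "jjzjz" (5 nodes) is used only by "jjcjjzjz"; the node for "jjc" still has the child "c", so pruning stops there.
Nodes removed: 5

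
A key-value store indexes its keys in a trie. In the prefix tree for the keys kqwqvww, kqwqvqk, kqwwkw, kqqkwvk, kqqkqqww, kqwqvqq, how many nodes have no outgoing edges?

6

Leaves are exactly the stored words that no other stored word extends.
Those words: "kqqkqqww", "kqqkwvk", "kqwqvqk", "kqwqvqq", "kqwqvww", "kqwwkw"
Leaf count: 6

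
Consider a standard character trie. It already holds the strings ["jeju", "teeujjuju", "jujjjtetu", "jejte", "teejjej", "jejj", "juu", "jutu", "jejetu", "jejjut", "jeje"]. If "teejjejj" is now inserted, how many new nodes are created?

1

"teejjej" is already a path in the trie; the remaining "j" must be added.
Each of the 1 remaining characters creates one node.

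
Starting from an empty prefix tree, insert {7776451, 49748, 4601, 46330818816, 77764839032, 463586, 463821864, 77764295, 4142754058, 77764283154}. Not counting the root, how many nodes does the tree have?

Count nodes per top-level branch (shared prefixes stored once):
  '4'-branch (4142754058, 4601, 46330818816, 463586, 463821864, 49748): 35 nodes
  '7'-branch (77764283154, 77764295, 7776451, 77764839032): 21 nodes
Sum: 56

56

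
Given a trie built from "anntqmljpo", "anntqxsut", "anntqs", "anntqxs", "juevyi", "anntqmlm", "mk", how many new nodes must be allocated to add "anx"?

1

The longest prefix of "anx" already in the trie is "an" (length 2).
New nodes needed: |"anx"| − 2 = 3 − 2 = 1.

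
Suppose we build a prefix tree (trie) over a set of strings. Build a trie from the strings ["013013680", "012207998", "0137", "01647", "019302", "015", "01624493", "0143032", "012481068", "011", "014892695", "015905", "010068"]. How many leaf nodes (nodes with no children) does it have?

Leaves are exactly the stored words that no other stored word extends.
Those words: "010068", "011", "012207998", "012481068", "013013680", "0137", "0143032", "014892695", "015905", "01624493", "01647", "019302"
Leaf count: 12

12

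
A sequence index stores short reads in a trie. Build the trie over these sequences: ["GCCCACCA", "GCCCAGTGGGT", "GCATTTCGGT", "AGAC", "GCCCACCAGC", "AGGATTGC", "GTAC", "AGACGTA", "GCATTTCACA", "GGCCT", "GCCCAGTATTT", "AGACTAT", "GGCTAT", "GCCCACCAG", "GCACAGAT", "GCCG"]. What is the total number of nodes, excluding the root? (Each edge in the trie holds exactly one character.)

Count nodes per top-level branch (shared prefixes stored once):
  'A'-branch (AGAC, AGACGTA, AGACTAT, AGGATTGC): 16 nodes
  'G'-branch (GCACAGAT, GCATTTCACA, GCATTTCGGT, GCCCACCA, GCCCACCAG, GCCCACCAGC, GCCCAGTATTT, GCCCAGTGGGT, GCCG, GGCCT, GGCTAT, GTAC): 47 nodes
Sum: 63

63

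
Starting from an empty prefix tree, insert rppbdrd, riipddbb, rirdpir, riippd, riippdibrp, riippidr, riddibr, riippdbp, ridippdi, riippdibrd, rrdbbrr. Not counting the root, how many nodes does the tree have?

47

Trace insertions, counting only characters that open a new branch:
  "rppbdrd" → 7 new (r, p, p, b, d, r, d)
  "riipddbb" → prefix "r" already present; 7 new (i, i, p, d, d, b, b)
  "rirdpir" → prefix "ri" already present; 5 new (r, d, p, i, r)
  "riippd" → prefix "riip" already present; 2 new (p, d)
  "riippdibrp" → prefix "riippd" already present; 4 new (i, b, r, p)
  "riippidr" → prefix "riipp" already present; 3 new (i, d, r)
  "riddibr" → prefix "ri" already present; 5 new (d, d, i, b, r)
  "riippdbp" → prefix "riippd" already present; 2 new (b, p)
  "ridippdi" → prefix "rid" already present; 5 new (i, p, p, d, i)
  "riippdibrd" → prefix "riippdibr" already present; 1 new (d)
  "rrdbbrr" → prefix "r" already present; 6 new (r, d, b, b, r, r)
Total nodes = 7 + 7 + 5 + 2 + 4 + 3 + 5 + 2 + 5 + 1 + 6 = 47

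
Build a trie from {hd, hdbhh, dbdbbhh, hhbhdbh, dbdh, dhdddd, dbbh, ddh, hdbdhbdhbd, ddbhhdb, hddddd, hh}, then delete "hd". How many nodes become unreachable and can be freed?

A node on "hd"'s path can go only if nothing else ends at it or branches off below it.
Every node on "hd" is still needed (e.g. by "hdbhh"), so nothing is freed.
Nodes removed: 0

0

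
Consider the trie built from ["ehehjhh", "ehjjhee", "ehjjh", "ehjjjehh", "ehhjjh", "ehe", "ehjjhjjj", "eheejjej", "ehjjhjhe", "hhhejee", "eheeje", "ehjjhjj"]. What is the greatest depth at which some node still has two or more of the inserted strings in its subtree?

7

Look for the deepest trie node that still has at least two words in its subtree.
"ehjjhjj" and "ehjjhjjj" agree on "ehjjhjj" (7 characters) before diverging; nothing deeper is shared.
Longest shared-prefix length: 7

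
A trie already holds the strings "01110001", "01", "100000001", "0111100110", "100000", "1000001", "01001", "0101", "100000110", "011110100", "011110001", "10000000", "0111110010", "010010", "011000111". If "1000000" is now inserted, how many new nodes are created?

"1000000" is already a full path in the trie; only an end-marker is added.
No new nodes are needed: 0.

0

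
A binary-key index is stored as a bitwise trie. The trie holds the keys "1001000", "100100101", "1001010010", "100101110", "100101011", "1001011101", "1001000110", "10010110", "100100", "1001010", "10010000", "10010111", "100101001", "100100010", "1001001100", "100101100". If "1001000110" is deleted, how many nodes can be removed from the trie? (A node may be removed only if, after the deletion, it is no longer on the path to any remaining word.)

2

A node on "1001000110"'s path can go only if nothing else ends at it or branches off below it.
The suffix "10" (2 nodes) is used only by "1001000110"; the node for "10010001" still has the child "0", so pruning stops there.
Nodes removed: 2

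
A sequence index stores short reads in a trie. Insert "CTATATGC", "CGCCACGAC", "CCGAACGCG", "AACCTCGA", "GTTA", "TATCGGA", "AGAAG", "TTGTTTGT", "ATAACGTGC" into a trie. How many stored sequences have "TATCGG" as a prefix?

Filter for entries beginning with "TATCGG":
Words under "TATCGG": TATCGGA
Count: 1

1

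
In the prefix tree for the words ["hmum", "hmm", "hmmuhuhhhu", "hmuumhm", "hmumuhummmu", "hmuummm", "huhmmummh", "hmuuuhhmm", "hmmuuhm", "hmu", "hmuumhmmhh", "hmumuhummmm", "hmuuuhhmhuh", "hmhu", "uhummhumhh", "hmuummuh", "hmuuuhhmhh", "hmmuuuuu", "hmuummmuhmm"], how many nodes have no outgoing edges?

A leaf is a node with no children — equivalently, the end of a word that is not a proper prefix of any other stored word.
Those words: "hmhu", "hmmuhuhhhu", "hmmuuhm", "hmmuuuuu", "hmumuhummmm", "hmumuhummmu", "hmuumhmmhh", "hmuummmuhmm", "hmuummuh", "hmuuuhhmhh", "hmuuuhhmhuh", "hmuuuhhmm", "huhmmummh", "uhummhumhh"
Leaf count: 14

14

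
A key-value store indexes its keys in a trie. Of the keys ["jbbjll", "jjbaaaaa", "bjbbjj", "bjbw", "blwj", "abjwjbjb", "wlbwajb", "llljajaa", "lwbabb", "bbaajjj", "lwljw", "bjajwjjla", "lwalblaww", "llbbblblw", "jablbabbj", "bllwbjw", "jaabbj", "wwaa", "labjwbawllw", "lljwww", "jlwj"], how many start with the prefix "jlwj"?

Traverse to the node for "jlwj", then collect every word in that subtree.
Words under "jlwj": jlwj
Count: 1

1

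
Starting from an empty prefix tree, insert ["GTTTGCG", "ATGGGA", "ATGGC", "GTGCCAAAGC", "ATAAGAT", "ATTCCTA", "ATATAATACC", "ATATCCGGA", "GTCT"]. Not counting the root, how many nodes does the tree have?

For each word, the new-node count is its length minus the longest prefix already in the trie:
  "GTTTGCG" → 7 new (G, T, T, T, G, C, G)
  "ATGGGA" → 6 new (A, T, G, G, G, A)
  "ATGGC" → prefix "ATGG" already present; 1 new (C)
  "GTGCCAAAGC" → prefix "GT" already present; 8 new (G, C, C, A, A, A, G, C)
  "ATAAGAT" → prefix "AT" already present; 5 new (A, A, G, A, T)
  "ATTCCTA" → prefix "AT" already present; 5 new (T, C, C, T, A)
  "ATATAATACC" → prefix "ATA" already present; 7 new (T, A, A, T, A, C, C)
  "ATATCCGGA" → prefix "ATAT" already present; 5 new (C, C, G, G, A)
  "GTCT" → prefix "GT" already present; 2 new (C, T)
Total nodes = 7 + 6 + 1 + 8 + 5 + 5 + 7 + 5 + 2 = 46

46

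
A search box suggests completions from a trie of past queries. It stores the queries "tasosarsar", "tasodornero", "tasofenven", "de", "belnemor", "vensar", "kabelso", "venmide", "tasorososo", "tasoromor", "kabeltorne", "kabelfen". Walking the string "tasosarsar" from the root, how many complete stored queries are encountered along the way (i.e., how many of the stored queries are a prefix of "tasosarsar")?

1

Check each prefix of "tasosarsar" against the stored set — each match is an end-marker on the path.
Prefixes of the query that are stored words: "tasosarsar"
Count: 1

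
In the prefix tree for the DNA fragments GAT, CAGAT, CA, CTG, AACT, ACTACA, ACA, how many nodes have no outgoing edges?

6

Leaves are exactly the stored words that no other stored word extends.
Those words: "AACT", "ACA", "ACTACA", "CAGAT", "CTG", "GAT"
Leaf count: 6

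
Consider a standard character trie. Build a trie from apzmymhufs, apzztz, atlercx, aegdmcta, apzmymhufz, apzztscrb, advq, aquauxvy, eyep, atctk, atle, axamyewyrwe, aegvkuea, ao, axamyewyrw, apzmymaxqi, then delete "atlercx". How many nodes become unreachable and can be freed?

Walk "atlercx" from the leaf back toward the root, removing each node that no remaining word uses.
The suffix "rcx" (3 nodes) is used only by "atlercx"; "atle" is itself a stored word, so pruning stops there.
Nodes removed: 3

3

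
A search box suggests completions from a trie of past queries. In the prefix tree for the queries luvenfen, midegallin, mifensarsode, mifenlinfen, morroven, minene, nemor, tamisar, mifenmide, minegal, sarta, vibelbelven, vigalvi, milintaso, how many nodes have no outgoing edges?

Leaves are exactly the stored words that no other stored word extends.
Those words: "luvenfen", "midegallin", "mifenlinfen", "mifenmide", "mifensarsode", "milintaso", "minegal", "minene", "morroven", "nemor", "sarta", "tamisar", "vibelbelven", "vigalvi"
Leaf count: 14

14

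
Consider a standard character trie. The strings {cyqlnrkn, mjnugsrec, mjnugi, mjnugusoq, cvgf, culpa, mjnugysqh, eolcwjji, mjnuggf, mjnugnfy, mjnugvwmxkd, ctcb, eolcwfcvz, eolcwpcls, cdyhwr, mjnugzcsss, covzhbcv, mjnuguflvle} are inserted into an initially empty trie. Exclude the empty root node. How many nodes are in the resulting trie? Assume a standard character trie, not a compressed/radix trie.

85

For each word, the new-node count is its length minus the longest prefix already in the trie:
  "cyqlnrkn" → 8 new (c, y, q, l, n, r, k, n)
  "mjnugsrec" → 9 new (m, j, n, u, g, s, r, e, c)
  "mjnugi" → prefix "mjnug" already present; 1 new (i)
  "mjnugusoq" → prefix "mjnug" already present; 4 new (u, s, o, q)
  "cvgf" → prefix "c" already present; 3 new (v, g, f)
  "culpa" → prefix "c" already present; 4 new (u, l, p, a)
  "mjnugysqh" → prefix "mjnug" already present; 4 new (y, s, q, h)
  "eolcwjji" → 8 new (e, o, l, c, w, j, j, i)
  "mjnuggf" → prefix "mjnug" already present; 2 new (g, f)
  "mjnugnfy" → prefix "mjnug" already present; 3 new (n, f, y)
  "mjnugvwmxkd" → prefix "mjnug" already present; 6 new (v, w, m, x, k, d)
  "ctcb" → prefix "c" already present; 3 new (t, c, b)
  "eolcwfcvz" → prefix "eolcw" already present; 4 new (f, c, v, z)
  "eolcwpcls" → prefix "eolcw" already present; 4 new (p, c, l, s)
  "cdyhwr" → prefix "c" already present; 5 new (d, y, h, w, r)
  "mjnugzcsss" → prefix "mjnug" already present; 5 new (z, c, s, s, s)
  "covzhbcv" → prefix "c" already present; 7 new (o, v, z, h, b, c, v)
  "mjnuguflvle" → prefix "mjnugu" already present; 5 new (f, l, v, l, e)
Total nodes = 8 + 9 + 1 + 4 + 3 + 4 + 4 + 8 + 2 + 3 + 6 + 3 + 4 + 4 + 5 + 5 + 7 + 5 = 85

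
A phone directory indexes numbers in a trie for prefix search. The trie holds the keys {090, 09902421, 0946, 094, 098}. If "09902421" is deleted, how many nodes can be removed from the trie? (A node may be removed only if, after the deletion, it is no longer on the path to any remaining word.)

Walk "09902421" from the leaf back toward the root, removing each node that no remaining word uses.
The suffix "902421" (6 nodes) is used only by "09902421"; the node for "09" still has the child "0", so pruning stops there.
Nodes removed: 6

6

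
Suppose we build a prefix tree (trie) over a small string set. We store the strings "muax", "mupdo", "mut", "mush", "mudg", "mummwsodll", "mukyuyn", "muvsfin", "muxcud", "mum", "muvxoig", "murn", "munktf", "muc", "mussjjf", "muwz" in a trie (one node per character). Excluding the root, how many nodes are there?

51

Insert word by word; a character creates a node only if that edge doesn't already exist:
  "muax" → 4 new (m, u, a, x)
  "mupdo" → prefix "mu" already present; 3 new (p, d, o)
  "mut" → prefix "mu" already present; 1 new (t)
  "mush" → prefix "mu" already present; 2 new (s, h)
  "mudg" → prefix "mu" already present; 2 new (d, g)
  "mummwsodll" → prefix "mu" already present; 8 new (m, m, w, s, o, d, l, l)
  "mukyuyn" → prefix "mu" already present; 5 new (k, y, u, y, n)
  "muvsfin" → prefix "mu" already present; 5 new (v, s, f, i, n)
  "muxcud" → prefix "mu" already present; 4 new (x, c, u, d)
  "mum" → prefix "mum" already present; 0 new (none)
  "muvxoig" → prefix "muv" already present; 4 new (x, o, i, g)
  "murn" → prefix "mu" already present; 2 new (r, n)
  "munktf" → prefix "mu" already present; 4 new (n, k, t, f)
  "muc" → prefix "mu" already present; 1 new (c)
  "mussjjf" → prefix "mus" already present; 4 new (s, j, j, f)
  "muwz" → prefix "mu" already present; 2 new (w, z)
Total nodes = 4 + 3 + 1 + 2 + 2 + 8 + 5 + 5 + 4 + 0 + 4 + 2 + 4 + 1 + 4 + 2 = 51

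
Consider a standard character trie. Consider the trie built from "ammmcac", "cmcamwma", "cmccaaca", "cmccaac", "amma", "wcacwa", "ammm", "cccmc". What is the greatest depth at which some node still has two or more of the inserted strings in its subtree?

Look for the deepest trie node that still has at least two words in its subtree.
e.g. "cmccaac" and "cmccaaca" share the prefix "cmccaac" of length 7; no pair shares a longer one.
Longest shared-prefix length: 7

7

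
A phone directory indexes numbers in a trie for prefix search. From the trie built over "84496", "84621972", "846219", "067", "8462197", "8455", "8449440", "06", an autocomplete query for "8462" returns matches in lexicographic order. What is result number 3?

84621972

Filter for "8462…" and sort: "846219", "8462197", "84621972"
The 3rd is 84621972.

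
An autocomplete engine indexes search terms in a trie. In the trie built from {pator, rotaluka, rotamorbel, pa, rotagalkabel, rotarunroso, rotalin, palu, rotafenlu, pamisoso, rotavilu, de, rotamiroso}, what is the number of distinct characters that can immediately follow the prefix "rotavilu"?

0

The children of the "rotavilu" node are the distinct next characters among strings starting with "rotavilu".
No stored string extends past "rotavilu".
That node has 0 child edges.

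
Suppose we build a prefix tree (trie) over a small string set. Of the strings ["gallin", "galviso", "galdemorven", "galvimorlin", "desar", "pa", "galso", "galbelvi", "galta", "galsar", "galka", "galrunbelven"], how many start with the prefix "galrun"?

1

Filter for entries beginning with "galrun":
Matches: "galrunbelven"
Count: 1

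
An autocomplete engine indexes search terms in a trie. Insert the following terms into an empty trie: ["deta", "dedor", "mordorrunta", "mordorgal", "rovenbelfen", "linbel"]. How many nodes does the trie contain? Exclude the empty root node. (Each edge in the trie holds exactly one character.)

38

Count nodes per top-level branch (shared prefixes stored once):
  'd'-branch (dedor, deta): 7 nodes
  'l'-branch (linbel): 6 nodes
  'm'-branch (mordorgal, mordorrunta): 14 nodes
  'r'-branch (rovenbelfen): 11 nodes
Sum: 38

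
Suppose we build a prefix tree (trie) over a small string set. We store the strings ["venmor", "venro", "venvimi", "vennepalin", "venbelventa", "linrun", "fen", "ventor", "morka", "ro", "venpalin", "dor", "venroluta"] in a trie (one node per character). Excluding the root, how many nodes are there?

58

For each word, the new-node count is its length minus the longest prefix already in the trie:
  "venmor" → 6 new (v, e, n, m, o, r)
  "venro" → prefix "ven" already present; 2 new (r, o)
  "venvimi" → prefix "ven" already present; 4 new (v, i, m, i)
  "vennepalin" → prefix "ven" already present; 7 new (n, e, p, a, l, i, n)
  "venbelventa" → prefix "ven" already present; 8 new (b, e, l, v, e, n, t, a)
  "linrun" → 6 new (l, i, n, r, u, n)
  "fen" → 3 new (f, e, n)
  "ventor" → prefix "ven" already present; 3 new (t, o, r)
  "morka" → 5 new (m, o, r, k, a)
  "ro" → 2 new (r, o)
  "venpalin" → prefix "ven" already present; 5 new (p, a, l, i, n)
  "dor" → 3 new (d, o, r)
  "venroluta" → prefix "venro" already present; 4 new (l, u, t, a)
Total nodes = 6 + 2 + 4 + 7 + 8 + 6 + 3 + 3 + 5 + 2 + 5 + 3 + 4 = 58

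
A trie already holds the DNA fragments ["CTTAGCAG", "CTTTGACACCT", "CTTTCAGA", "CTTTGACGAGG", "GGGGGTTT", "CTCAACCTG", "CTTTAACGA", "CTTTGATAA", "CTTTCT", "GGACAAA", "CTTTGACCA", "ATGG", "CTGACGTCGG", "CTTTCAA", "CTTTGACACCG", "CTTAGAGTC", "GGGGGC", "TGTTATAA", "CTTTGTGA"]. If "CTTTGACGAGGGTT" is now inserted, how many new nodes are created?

"CTTTGACGAGG" is already a path in the trie; the remaining "GTT" must be added.
So 14 − 11 = 3 new nodes.

3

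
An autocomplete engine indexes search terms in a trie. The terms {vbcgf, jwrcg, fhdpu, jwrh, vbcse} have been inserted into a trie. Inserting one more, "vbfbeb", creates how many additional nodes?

4

"vb" is already a path in the trie; the remaining "fbeb" must be added.
Each of the 4 remaining characters creates one node.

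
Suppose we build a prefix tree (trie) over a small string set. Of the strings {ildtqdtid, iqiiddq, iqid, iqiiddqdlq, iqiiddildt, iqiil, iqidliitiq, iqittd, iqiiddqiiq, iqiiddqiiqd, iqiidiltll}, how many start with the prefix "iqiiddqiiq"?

2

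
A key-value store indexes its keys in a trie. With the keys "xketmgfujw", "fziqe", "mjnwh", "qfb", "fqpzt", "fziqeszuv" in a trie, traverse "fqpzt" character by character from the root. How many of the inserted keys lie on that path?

1

Check each prefix of "fqpzt" against the stored set — each match is an end-marker on the path.
Prefixes of the query that are stored words: "fqpzt"
Count: 1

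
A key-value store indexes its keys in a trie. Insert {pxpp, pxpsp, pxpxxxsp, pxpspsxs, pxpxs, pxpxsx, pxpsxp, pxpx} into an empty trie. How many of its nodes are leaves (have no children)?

Leaves are exactly the stored words that no other stored word extends.
Those words: "pxpp", "pxpspsxs", "pxpsxp", "pxpxsx", "pxpxxxsp"
Leaf count: 5

5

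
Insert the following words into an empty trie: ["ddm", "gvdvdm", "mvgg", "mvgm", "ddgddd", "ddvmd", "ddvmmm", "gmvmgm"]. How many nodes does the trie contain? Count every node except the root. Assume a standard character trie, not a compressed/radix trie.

28

Trie structure (* marks end of a word):
(root)
├─ d
│  └─ d
│     ├─ g
│     │  └─ d
│     │     └─ d
│     │        └─ d *
│     ├─ m *
│     └─ v
│        └─ m
│           ├─ d *
│           └─ m
│              └─ m *
├─ g
│  ├─ m
│  │  └─ v
│  │     └─ m
│  │        └─ g
│  │           └─ m *
│  └─ v
│     └─ d
│        └─ v
│           └─ d
│              └─ m *
└─ m
   └─ v
      └─ g
         ├─ g *
         └─ m *
Counting every labelled node above: 28.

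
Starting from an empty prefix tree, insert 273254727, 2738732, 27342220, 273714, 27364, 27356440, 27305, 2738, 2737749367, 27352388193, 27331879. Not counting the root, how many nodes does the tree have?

48

Count nodes per top-level branch (shared prefixes stored once):
  '2'-branch (27305, 273254727, 27331879, 27342220, 27352388193, 27356440, 27364, 273714, 2737749367, 2738, 2738732): 48 nodes
Sum: 48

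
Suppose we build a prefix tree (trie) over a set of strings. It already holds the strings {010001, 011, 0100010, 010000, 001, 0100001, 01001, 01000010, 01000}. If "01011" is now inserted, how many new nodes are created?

"010" is already a path in the trie; the remaining "11" must be added.
So 5 − 3 = 2 new nodes.

2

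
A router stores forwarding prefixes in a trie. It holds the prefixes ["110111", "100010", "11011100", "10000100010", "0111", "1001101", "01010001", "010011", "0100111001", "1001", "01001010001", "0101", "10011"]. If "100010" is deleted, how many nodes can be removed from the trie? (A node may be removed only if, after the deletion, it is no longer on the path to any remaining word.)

2

Walk "100010" from the leaf back toward the root, removing each node that no remaining word uses.
The suffix "10" (2 nodes) is used only by "100010"; the node for "1000" still has the child "0", so pruning stops there.
Nodes removed: 2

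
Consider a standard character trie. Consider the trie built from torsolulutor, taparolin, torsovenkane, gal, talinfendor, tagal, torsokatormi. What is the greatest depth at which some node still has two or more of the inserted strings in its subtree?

5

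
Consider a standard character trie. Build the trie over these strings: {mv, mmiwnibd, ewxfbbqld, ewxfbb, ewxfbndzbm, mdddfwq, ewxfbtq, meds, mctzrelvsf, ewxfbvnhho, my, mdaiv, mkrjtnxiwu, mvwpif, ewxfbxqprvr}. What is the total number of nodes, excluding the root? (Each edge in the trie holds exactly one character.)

71

Insert word by word; a character creates a node only if that edge doesn't already exist:
  "mv" → 2 new (m, v)
  "mmiwnibd" → prefix "m" already present; 7 new (m, i, w, n, i, b, d)
  "ewxfbbqld" → 9 new (e, w, x, f, b, b, q, l, d)
  "ewxfbb" → prefix "ewxfbb" already present; 0 new (none)
  "ewxfbndzbm" → prefix "ewxfb" already present; 5 new (n, d, z, b, m)
  "mdddfwq" → prefix "m" already present; 6 new (d, d, d, f, w, q)
  "ewxfbtq" → prefix "ewxfb" already present; 2 new (t, q)
  "meds" → prefix "m" already present; 3 new (e, d, s)
  "mctzrelvsf" → prefix "m" already present; 9 new (c, t, z, r, e, l, v, s, f)
  "ewxfbvnhho" → prefix "ewxfb" already present; 5 new (v, n, h, h, o)
  "my" → prefix "m" already present; 1 new (y)
  "mdaiv" → prefix "md" already present; 3 new (a, i, v)
  "mkrjtnxiwu" → prefix "m" already present; 9 new (k, r, j, t, n, x, i, w, u)
  "mvwpif" → prefix "mv" already present; 4 new (w, p, i, f)
  "ewxfbxqprvr" → prefix "ewxfb" already present; 6 new (x, q, p, r, v, r)
Total nodes = 2 + 7 + 9 + 0 + 5 + 6 + 2 + 3 + 9 + 5 + 1 + 3 + 9 + 4 + 6 = 71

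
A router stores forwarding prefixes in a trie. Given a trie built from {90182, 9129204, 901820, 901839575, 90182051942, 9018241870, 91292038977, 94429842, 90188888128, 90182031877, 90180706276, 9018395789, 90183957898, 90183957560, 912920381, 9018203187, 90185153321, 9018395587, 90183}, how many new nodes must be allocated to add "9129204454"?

3

"9129204" is already a path in the trie; the remaining "454" must be added.
So 10 − 7 = 3 new nodes.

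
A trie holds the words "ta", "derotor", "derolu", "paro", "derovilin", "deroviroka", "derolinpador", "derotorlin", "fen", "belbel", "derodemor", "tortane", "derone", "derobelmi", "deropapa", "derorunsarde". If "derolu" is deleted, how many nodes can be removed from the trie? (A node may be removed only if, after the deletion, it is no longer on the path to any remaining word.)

A node on "derolu"'s path can go only if nothing else ends at it or branches off below it.
The suffix "u" (1 node) is used only by "derolu"; the node for "derol" still has the child "i", so pruning stops there.
Nodes removed: 1

1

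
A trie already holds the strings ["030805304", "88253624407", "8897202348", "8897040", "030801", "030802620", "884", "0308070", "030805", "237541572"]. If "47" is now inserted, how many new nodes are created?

"47" shares no prefix with any stored word, so all 2 characters open new nodes.
2 − 0 = 2 new nodes.

2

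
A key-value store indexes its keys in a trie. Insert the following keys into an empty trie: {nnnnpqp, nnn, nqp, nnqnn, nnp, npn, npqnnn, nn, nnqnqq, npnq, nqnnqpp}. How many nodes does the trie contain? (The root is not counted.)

27

For each word, the new-node count is its length minus the longest prefix already in the trie:
  "nnnnpqp" → 7 new (n, n, n, n, p, q, p)
  "nnn" → prefix "nnn" already present; 0 new (none)
  "nqp" → prefix "n" already present; 2 new (q, p)
  "nnqnn" → prefix "nn" already present; 3 new (q, n, n)
  "nnp" → prefix "nn" already present; 1 new (p)
  "npn" → prefix "n" already present; 2 new (p, n)
  "npqnnn" → prefix "np" already present; 4 new (q, n, n, n)
  "nn" → prefix "nn" already present; 0 new (none)
  "nnqnqq" → prefix "nnqn" already present; 2 new (q, q)
  "npnq" → prefix "npn" already present; 1 new (q)
  "nqnnqpp" → prefix "nq" already present; 5 new (n, n, q, p, p)
Total nodes = 7 + 0 + 2 + 3 + 1 + 2 + 4 + 0 + 2 + 1 + 5 = 27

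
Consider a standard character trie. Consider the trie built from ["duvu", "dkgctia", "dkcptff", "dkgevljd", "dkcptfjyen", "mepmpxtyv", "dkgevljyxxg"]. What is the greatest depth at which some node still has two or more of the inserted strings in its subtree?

7

Look for the deepest trie node that still has at least two words in its subtree.
"dkgevljd" and "dkgevljyxxg" agree on "dkgevlj" (7 characters) before diverging; nothing deeper is shared.
Longest shared-prefix length: 7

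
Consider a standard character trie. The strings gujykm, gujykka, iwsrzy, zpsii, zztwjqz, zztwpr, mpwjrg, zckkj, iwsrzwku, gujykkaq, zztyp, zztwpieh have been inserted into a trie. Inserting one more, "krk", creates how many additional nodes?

3

Nothing in the trie begins with "k"; the whole of "krk" is new.
3 − 0 = 3 new nodes.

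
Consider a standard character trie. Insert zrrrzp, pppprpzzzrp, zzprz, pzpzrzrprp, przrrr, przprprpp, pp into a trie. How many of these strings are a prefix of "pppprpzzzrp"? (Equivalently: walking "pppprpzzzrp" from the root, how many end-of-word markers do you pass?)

2

Traverse "pppprpzzzrp" character by character; count nodes along the way that are marked as word ends.
Prefixes of the query that are stored words: "pp", "pppprpzzzrp"
Count: 2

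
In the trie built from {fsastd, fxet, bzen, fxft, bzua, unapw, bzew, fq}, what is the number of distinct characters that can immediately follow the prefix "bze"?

Follow the path "bze" to its node, then look at its outgoing edges.
Characters that immediately follow "bze" among the stored strings: {n, w}.
That node has 2 child edges.

2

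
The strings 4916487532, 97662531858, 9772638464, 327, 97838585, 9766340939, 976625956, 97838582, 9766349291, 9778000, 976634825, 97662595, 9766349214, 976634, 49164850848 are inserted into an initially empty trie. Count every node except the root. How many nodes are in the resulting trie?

66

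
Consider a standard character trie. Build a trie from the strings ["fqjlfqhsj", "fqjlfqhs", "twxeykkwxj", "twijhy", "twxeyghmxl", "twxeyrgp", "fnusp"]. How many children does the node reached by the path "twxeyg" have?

1

The children of the "twxeyg" node are the distinct next characters among strings starting with "twxeyg".
Characters that immediately follow "twxeyg" among the stored strings: {h}.
That node has 1 child edge.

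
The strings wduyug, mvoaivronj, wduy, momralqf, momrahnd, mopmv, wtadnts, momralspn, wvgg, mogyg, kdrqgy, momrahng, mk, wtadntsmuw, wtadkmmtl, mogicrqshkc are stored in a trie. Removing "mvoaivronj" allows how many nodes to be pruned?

9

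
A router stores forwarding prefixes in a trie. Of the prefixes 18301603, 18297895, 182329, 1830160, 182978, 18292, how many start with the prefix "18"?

6

Traverse to the node for "18", then collect every word in that subtree.
Matches: "182329", "18292", "182978", "18297895", "1830160", "18301603"
Count: 6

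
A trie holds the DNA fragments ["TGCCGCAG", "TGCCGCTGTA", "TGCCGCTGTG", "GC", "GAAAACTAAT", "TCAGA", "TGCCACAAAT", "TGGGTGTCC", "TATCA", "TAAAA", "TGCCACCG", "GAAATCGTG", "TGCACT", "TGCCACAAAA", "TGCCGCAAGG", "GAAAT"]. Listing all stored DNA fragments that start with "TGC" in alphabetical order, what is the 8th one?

Filter for "TGC…" and sort: "TGCACT", "TGCCACAAAA", "TGCCACAAAT", "TGCCACCG", "TGCCGCAAGG", "TGCCGCAG", "TGCCGCTGTA", "TGCCGCTGTG"
The 8th is TGCCGCTGTG.

TGCCGCTGTG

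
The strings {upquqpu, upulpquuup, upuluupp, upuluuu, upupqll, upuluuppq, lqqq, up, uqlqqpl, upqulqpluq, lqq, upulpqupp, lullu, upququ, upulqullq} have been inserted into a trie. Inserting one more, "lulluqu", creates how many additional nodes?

"lullu" is already a path in the trie; the remaining "qu" must be added.
New nodes needed: |"lulluqu"| − 5 = 7 − 5 = 2.

2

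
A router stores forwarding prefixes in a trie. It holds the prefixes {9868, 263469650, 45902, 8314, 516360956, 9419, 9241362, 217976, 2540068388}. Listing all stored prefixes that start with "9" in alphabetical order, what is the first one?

9241362

DFS of the "9" subtree visits, in order: "9241362", "9419", "9868"
The 1st is 9241362.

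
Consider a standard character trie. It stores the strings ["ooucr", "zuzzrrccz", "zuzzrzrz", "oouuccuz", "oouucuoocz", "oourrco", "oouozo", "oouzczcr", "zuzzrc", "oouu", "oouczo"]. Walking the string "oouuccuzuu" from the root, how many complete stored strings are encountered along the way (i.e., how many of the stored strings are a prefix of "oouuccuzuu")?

Check each prefix of "oouuccuzuu" against the stored set — each match is an end-marker on the path.
Prefixes of the query that are stored words: "oouu", "oouuccuz"
Count: 2

2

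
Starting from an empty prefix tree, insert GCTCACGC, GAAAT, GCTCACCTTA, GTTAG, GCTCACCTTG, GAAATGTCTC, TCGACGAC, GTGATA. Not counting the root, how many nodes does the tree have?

Trace insertions, counting only characters that open a new branch:
  "GCTCACGC" → 8 new (G, C, T, C, A, C, G, C)
  "GAAAT" → prefix "G" already present; 4 new (A, A, A, T)
  "GCTCACCTTA" → prefix "GCTCAC" already present; 4 new (C, T, T, A)
  "GTTAG" → prefix "G" already present; 4 new (T, T, A, G)
  "GCTCACCTTG" → prefix "GCTCACCTT" already present; 1 new (G)
  "GAAATGTCTC" → prefix "GAAAT" already present; 5 new (G, T, C, T, C)
  "TCGACGAC" → 8 new (T, C, G, A, C, G, A, C)
  "GTGATA" → prefix "GT" already present; 4 new (G, A, T, A)
Total nodes = 8 + 4 + 4 + 4 + 1 + 5 + 8 + 4 = 38

38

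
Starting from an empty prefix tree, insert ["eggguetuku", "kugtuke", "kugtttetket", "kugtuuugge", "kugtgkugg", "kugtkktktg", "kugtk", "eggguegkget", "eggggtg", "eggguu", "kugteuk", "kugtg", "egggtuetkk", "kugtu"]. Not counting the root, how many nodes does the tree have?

58

For each word, the new-node count is its length minus the longest prefix already in the trie:
  "eggguetuku" → 10 new (e, g, g, g, u, e, t, u, k, u)
  "kugtuke" → 7 new (k, u, g, t, u, k, e)
  "kugtttetket" → prefix "kugt" already present; 7 new (t, t, e, t, k, e, t)
  "kugtuuugge" → prefix "kugtu" already present; 5 new (u, u, g, g, e)
  "kugtgkugg" → prefix "kugt" already present; 5 new (g, k, u, g, g)
  "kugtkktktg" → prefix "kugt" already present; 6 new (k, k, t, k, t, g)
  "kugtk" → prefix "kugtk" already present; 0 new (none)
  "eggguegkget" → prefix "egggue" already present; 5 new (g, k, g, e, t)
  "eggggtg" → prefix "eggg" already present; 3 new (g, t, g)
  "eggguu" → prefix "egggu" already present; 1 new (u)
  "kugteuk" → prefix "kugt" already present; 3 new (e, u, k)
  "kugtg" → prefix "kugtg" already present; 0 new (none)
  "egggtuetkk" → prefix "eggg" already present; 6 new (t, u, e, t, k, k)
  "kugtu" → prefix "kugtu" already present; 0 new (none)
Total nodes = 10 + 7 + 7 + 5 + 5 + 6 + 0 + 5 + 3 + 1 + 3 + 0 + 6 + 0 = 58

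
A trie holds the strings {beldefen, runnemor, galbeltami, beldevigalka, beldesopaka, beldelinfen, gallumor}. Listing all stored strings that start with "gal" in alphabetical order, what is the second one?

gallumor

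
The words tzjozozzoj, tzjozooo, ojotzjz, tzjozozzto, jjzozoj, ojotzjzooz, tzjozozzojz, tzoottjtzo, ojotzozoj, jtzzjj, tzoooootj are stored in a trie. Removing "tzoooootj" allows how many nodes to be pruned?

5

After clearing the end-marker at "tzoooootj", prune upward until reaching a node still needed by another word.
The suffix "oootj" (5 nodes) is used only by "tzoooootj"; the node for "tzoo" still has the child "t", so pruning stops there.
Nodes removed: 5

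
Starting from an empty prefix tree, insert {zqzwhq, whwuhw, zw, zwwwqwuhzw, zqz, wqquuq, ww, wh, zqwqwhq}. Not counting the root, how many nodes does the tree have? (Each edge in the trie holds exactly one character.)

32

Trie structure (* marks end of a word):
(root)
├─ w
│  ├─ h *
│  │  └─ w
│  │     └─ u
│  │        └─ h
│  │           └─ w *
│  ├─ q
│  │  └─ q
│  │     └─ u
│  │        └─ u
│  │           └─ q *
│  └─ w *
└─ z
   ├─ q
   │  ├─ w
   │  │  └─ q
   │  │     └─ w
   │  │        └─ h
   │  │           └─ q *
   │  └─ z *
   │     └─ w
   │        └─ h
   │           └─ q *
   └─ w *
      └─ w
         └─ w
            └─ q
               └─ w
                  └─ u
                     └─ h
                        └─ z
                           └─ w *
Counting every labelled node above: 32.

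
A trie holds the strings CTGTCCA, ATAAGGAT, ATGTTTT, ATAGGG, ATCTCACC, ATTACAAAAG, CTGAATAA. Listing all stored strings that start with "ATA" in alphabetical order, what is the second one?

Filter for "ATA…" and sort: "ATAAGGAT", "ATAGGG"
Position 2: ATAGGG

ATAGGG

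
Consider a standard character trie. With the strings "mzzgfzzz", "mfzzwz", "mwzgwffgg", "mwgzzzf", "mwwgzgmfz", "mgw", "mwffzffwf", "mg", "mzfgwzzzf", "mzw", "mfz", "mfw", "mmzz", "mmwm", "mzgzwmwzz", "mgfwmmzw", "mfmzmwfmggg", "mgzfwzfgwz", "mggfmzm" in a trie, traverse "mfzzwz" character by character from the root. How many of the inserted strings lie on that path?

Check each prefix of "mfzzwz" against the stored set — each match is an end-marker on the path.
Prefixes of the query that are stored words: "mfz", "mfzzwz"
Count: 2

2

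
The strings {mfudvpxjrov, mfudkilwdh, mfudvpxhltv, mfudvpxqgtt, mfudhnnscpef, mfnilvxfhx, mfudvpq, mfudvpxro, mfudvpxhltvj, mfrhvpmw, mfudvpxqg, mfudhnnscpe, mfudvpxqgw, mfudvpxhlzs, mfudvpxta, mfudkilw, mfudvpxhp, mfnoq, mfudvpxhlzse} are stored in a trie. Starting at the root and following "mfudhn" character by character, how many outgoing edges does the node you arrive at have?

1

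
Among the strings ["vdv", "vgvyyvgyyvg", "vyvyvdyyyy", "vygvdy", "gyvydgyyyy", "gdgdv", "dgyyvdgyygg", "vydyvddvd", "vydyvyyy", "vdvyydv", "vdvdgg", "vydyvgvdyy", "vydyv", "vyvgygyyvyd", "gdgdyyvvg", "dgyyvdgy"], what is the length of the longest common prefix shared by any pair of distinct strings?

The deepest shared node is where two words last agree before diverging.
e.g. "dgyyvdgy" and "dgyyvdgyygg" share the prefix "dgyyvdgy" of length 8; no pair shares a longer one.
Longest shared-prefix length: 8

8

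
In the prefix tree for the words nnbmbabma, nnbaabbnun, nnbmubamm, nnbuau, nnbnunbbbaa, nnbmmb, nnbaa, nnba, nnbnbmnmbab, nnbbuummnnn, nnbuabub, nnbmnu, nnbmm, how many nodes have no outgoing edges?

10

Leaves are exactly the stored words that no other stored word extends.
Those words: "nnbaabbnun", "nnbbuummnnn", "nnbmbabma", "nnbmmb", "nnbmnu", "nnbmubamm", "nnbnbmnmbab", "nnbnunbbbaa", "nnbuabub", "nnbuau"
Leaf count: 10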